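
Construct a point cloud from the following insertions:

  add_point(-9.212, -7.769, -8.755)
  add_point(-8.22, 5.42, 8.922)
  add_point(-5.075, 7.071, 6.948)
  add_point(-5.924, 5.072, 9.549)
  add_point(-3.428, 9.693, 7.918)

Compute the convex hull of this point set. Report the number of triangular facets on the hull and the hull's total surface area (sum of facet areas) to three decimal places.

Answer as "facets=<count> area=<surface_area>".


facets=4 area=160.213

Extreme-point indices: [0, 1, 3, 4] — 4 of 5 on the boundary.

Per-facet area ½‖(b−a)×(c−a)‖:
  f1: (p3, p4, p0) → 59.2158
  f2: (p1, p4, p0) → 68.3793
  f3: (p1, p3, p0) → 26.1875
  f4: (p1, p3, p4) → 6.4299
Σ area = 160.213

Euler characteristic 4−6+4 = 2 ✓


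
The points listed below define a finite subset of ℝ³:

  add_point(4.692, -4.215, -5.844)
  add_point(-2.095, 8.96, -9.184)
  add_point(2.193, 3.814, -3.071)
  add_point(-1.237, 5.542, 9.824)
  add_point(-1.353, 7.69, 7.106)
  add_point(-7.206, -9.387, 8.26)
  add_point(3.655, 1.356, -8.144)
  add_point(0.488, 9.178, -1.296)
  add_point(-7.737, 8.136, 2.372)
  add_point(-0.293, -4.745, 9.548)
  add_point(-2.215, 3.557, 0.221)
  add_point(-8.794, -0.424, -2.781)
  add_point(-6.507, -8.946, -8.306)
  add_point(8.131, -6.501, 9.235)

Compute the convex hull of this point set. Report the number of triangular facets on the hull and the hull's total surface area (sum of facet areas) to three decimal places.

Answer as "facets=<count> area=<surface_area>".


facets=20 area=1150.992

12 of the 14 inputs are extreme points: [0, 1, 3, 4, 5, 6, 7, 8, 9, 11, 12, 13].

Area of each hull facet:
  f1: (p8, p5, p11) → 71.3092
  f2: (p8, p5, p3) → 82.3630
  f3: (p9, p3, p13) → 42.5341
  f4: (p9, p5, p13) → 26.4382
  f5: (p9, p5, p3) → 38.2513
  f6: (p1, p8, p11) → 60.4088
  f7: (p1, p8, p7) → 37.4518
  f8: (p6, p7, p13) → 104.2210
  f9: (p6, p0, p13) → 40.4434
  f10: (p6, p1, p7) → 38.3477
  f11: (p12, p5, p13) → 129.6624
  f12: (p12, p0, p13) → 91.3868
  f13: (p12, p5, p11) → 73.8759
  f14: (p12, p6, p0) → 37.6569
  f15: (p12, p1, p11) → 67.0712
  f16: (p12, p6, p1) → 68.6843
  f17: (p4, p8, p7) → 31.6440
  f18: (p4, p8, p3) → 11.7172
  f19: (p4, p7, p13) → 74.2963
  f20: (p4, p3, p13) → 23.2289
Σ area = 1150.992

Euler: V−E+F = 12−30+20 = 2.


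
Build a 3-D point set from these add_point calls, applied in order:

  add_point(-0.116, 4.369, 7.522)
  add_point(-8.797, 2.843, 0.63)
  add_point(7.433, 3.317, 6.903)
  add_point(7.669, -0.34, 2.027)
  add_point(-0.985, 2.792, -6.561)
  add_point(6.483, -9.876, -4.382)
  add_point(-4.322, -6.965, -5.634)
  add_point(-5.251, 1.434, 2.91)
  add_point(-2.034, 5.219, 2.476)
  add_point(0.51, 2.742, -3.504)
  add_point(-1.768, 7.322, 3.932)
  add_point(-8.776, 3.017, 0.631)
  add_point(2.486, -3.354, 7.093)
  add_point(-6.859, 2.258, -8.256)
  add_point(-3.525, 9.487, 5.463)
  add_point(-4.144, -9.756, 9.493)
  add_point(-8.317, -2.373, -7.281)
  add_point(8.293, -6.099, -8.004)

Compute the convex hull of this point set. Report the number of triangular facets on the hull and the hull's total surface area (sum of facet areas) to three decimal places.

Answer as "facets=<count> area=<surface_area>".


Points on the hull: [0, 1, 2, 3, 4, 5, 6, 11, 12, 13, 14, 15, 16, 17] (14 of 18).

Per-facet area ½‖(b−a)×(c−a)‖:
  f1: (p16, p15, p1) → 76.3301
  f2: (p3, p2, p17) → 4.3391
  f3: (p0, p14, p15) → 36.4527
  f4: (p0, p2, p15) → 56.0400
  f5: (p0, p2, p14) → 19.8026
  f6: (p6, p16, p17) → 34.5422
  f7: (p6, p16, p15) → 44.5285
  f8: (p11, p16, p1) → 0.6974
  f9: (p11, p15, p1) → 0.9492
  f10: (p11, p14, p15) → 77.7408
  f11: (p13, p16, p17) → 42.0121
  f12: (p13, p11, p14) → 39.6687
  f13: (p13, p11, p16) → 22.2367
  f14: (p12, p2, p15) → 11.0590
  f15: (p5, p6, p17) → 31.1096
  f16: (p5, p6, p15) → 85.3876
  f17: (p5, p12, p15) → 65.3827
  f18: (p5, p3, p17) → 31.0932
  f19: (p5, p3, p2) → 12.5337
  f20: (p5, p12, p2) → 56.2594
  f21: (p4, p13, p17) → 31.8583
  f22: (p4, p13, p14) → 42.7040
  f23: (p4, p2, p17) → 99.1098
  f24: (p4, p2, p14) → 84.6955
Σ area = 1006.533

Euler characteristic 14−36+24 = 2 ✓

facets=24 area=1006.533


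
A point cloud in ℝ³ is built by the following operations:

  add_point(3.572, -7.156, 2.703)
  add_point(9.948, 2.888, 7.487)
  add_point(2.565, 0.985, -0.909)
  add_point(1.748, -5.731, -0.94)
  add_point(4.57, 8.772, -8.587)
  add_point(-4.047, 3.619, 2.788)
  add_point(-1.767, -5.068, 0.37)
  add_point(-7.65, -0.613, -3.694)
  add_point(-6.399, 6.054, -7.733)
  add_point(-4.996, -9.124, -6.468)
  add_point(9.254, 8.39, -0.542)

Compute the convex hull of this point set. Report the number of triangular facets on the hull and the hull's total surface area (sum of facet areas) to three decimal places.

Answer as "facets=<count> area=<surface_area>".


Hull vertices (10/11): indices [0, 1, 3, 4, 5, 6, 7, 8, 9, 10].

Area of each hull facet:
  f1: (p8, p9, p7) → 30.2119
  f2: (p8, p4, p9) → 85.6159
  f3: (p10, p8, p4) → 48.1134
  f4: (p10, p0, p1) → 62.2527
  f5: (p10, p0, p4) → 78.5283
  f6: (p6, p9, p7) → 33.1719
  f7: (p6, p0, p9) → 23.5029
  f8: (p3, p4, p9) → 76.7436
  f9: (p3, p0, p9) → 14.7395
  f10: (p3, p0, p4) → 28.6116
  f11: (p5, p6, p7) → 32.9833
  f12: (p5, p8, p7) → 33.5461
  f13: (p5, p0, p1) → 79.1028
  f14: (p5, p6, p0) → 26.0064
  f15: (p5, p10, p1) → 67.3692
  f16: (p5, p10, p8) → 79.8587
Σ area = 800.358

Euler: V−E+F = 10−24+16 = 2.

facets=16 area=800.358


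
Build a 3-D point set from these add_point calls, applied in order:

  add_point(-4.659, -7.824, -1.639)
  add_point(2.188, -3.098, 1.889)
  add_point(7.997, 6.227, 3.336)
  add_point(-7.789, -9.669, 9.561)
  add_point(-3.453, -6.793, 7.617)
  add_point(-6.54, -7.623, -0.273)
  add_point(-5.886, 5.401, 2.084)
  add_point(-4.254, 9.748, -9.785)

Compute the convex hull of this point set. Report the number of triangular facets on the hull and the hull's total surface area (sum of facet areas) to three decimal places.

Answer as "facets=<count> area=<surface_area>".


facets=12 area=681.476

Hull vertices (8/8): indices [0, 1, 2, 3, 4, 5, 6, 7].

Per-facet area ½‖(b−a)×(c−a)‖:
  f1: (p6, p2, p3) → 117.2807
  f2: (p6, p7, p3) → 73.8181
  f3: (p6, p7, p2) → 88.8013
  f4: (p1, p7, p2) → 97.2200
  f5: (p1, p0, p7) → 82.7495
  f6: (p5, p7, p3) → 76.3435
  f7: (p5, p0, p3) → 8.9657
  f8: (p5, p0, p7) → 22.2118
  f9: (p4, p0, p3) → 25.6163
  f10: (p4, p1, p0) → 35.7270
  f11: (p4, p2, p3) → 13.5650
  f12: (p4, p1, p2) → 39.1769
Σ area = 681.476

Euler: V−E+F = 8−18+12 = 2.


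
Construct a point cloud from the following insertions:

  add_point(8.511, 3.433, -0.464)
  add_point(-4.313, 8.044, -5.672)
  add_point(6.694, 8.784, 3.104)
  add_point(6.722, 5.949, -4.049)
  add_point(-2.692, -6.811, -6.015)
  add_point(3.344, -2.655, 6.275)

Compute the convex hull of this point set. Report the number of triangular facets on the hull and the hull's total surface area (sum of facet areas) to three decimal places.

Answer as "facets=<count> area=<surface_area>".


facets=8 area=476.301

Hull vertices (6/6): indices [0, 1, 2, 3, 4, 5].

Area of each hull facet:
  f1: (p5, p4, p1) → 103.1862
  f2: (p5, p4, p0) → 73.5872
  f3: (p2, p5, p1) → 86.4933
  f4: (p2, p5, p0) → 34.9129
  f5: (p3, p4, p1) → 81.2821
  f6: (p3, p4, p0) → 37.5734
  f7: (p3, p2, p1) → 43.5785
  f8: (p3, p2, p0) → 15.6872
Σ area = 476.301

Euler: V−E+F = 6−12+8 = 2.


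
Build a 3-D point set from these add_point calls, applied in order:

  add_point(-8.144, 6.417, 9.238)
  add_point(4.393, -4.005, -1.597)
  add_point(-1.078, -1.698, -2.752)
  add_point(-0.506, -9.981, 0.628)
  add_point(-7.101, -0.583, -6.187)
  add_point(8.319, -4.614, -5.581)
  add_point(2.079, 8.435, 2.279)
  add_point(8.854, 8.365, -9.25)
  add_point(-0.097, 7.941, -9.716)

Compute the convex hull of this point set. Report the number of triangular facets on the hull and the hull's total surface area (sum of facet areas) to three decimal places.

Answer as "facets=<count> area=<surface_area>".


Hull vertices (8/9): indices [0, 1, 3, 4, 5, 6, 7, 8].

Area of each hull facet:
  f1: (p4, p3, p0) → 112.1260
  f2: (p4, p8, p0) → 98.2836
  f3: (p6, p8, p0) → 70.2576
  f4: (p6, p8, p7) → 53.2608
  f5: (p5, p6, p7) → 87.4008
  f6: (p5, p4, p3) → 78.5751
  f7: (p5, p8, p7) → 60.4086
  f8: (p5, p4, p8) → 85.1745
  f9: (p1, p5, p3) → 19.0316
  f10: (p1, p5, p6) → 33.5913
  f11: (p1, p3, p0) → 77.8430
  f12: (p1, p6, p0) → 81.9235
Σ area = 857.876

Euler: V−E+F = 8−18+12 = 2.

facets=12 area=857.876


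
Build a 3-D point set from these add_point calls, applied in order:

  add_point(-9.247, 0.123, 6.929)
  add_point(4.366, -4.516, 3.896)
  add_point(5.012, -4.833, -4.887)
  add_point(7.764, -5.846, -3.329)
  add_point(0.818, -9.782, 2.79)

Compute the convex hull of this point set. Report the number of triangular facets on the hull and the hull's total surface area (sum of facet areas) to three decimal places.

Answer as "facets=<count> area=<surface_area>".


Points on the hull: [0, 1, 2, 3, 4] (5 of 5).

Triangle areas on the boundary:
  f1: (p2, p4, p0) → 72.8897
  f2: (p2, p4, p3) → 16.4653
  f3: (p1, p4, p0) → 46.2429
  f4: (p1, p4, p3) → 26.0435
  f5: (p1, p2, p0) → 62.0787
  f6: (p1, p2, p3) → 13.4363
Σ area = 237.156

Euler: V−E+F = 5−9+6 = 2.

facets=6 area=237.156


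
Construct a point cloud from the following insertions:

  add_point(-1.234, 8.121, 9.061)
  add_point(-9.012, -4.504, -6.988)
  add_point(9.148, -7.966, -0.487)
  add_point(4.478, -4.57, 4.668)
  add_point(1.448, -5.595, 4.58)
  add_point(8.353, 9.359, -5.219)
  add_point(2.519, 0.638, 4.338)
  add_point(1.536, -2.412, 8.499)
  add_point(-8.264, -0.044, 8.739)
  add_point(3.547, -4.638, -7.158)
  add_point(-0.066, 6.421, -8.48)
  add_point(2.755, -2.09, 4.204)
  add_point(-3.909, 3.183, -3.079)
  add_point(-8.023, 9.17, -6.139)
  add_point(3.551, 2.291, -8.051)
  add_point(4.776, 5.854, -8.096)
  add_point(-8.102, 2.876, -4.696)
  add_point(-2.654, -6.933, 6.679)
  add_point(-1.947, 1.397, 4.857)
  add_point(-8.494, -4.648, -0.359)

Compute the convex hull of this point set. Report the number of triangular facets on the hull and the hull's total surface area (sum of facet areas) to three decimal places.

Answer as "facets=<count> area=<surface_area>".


facets=22 area=1158.005

Points on the hull: [0, 1, 2, 5, 7, 8, 9, 10, 13, 14, 15, 17, 19] (13 of 20).

Per-facet area ½‖(b−a)×(c−a)‖:
  f1: (p0, p5, p2) → 149.5621
  f2: (p13, p0, p5) → 121.7004
  f3: (p9, p2, p1) → 47.0814
  f4: (p9, p5, p2) → 69.5066
  f5: (p17, p2, p1) → 105.2057
  f6: (p10, p13, p5) → 32.6080
  f7: (p10, p13, p1) → 57.8799
  f8: (p7, p0, p2) → 57.0096
  f9: (p7, p17, p2) → 41.5682
  f10: (p8, p7, p0) → 48.3963
  f11: (p8, p7, p17) → 28.7491
  f12: (p8, p13, p0) → 87.1597
  f13: (p8, p13, p1) → 105.9352
  f14: (p15, p9, p5) → 23.8310
  f15: (p15, p10, p5) → 11.4838
  f16: (p19, p17, p1) → 18.9052
  f17: (p19, p8, p1) → 16.0403
  f18: (p19, p8, p17) → 39.4794
  f19: (p14, p15, p9) → 4.5066
  f20: (p14, p15, p10) → 9.0050
  f21: (p14, p9, p1) → 43.8755
  f22: (p14, p10, p1) → 38.5162
Σ area = 1158.005

Check V−E+F: 13 − 33 + 22 = 2.


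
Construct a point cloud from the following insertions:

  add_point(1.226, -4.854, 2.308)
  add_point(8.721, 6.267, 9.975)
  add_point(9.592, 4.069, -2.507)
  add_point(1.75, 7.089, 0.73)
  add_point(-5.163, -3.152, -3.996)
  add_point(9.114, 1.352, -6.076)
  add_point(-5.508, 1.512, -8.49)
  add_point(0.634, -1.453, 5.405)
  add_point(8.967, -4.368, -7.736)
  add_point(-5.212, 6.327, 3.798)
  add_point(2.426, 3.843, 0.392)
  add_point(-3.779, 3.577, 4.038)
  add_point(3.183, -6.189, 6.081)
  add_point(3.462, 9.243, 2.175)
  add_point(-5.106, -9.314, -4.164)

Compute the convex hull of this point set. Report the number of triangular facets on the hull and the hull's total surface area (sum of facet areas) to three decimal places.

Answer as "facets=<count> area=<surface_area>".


facets=16 area=910.415

Points on the hull: [1, 2, 5, 6, 8, 9, 11, 12, 13, 14] (10 of 15).

Triangle areas on the boundary:
  f1: (p8, p14, p6) → 83.6709
  f2: (p8, p1, p2) → 47.5143
  f3: (p13, p1, p2) → 45.4834
  f4: (p5, p8, p6) → 44.0719
  f5: (p5, p8, p2) → 8.0386
  f6: (p5, p13, p6) → 88.8171
  f7: (p5, p13, p2) → 15.6563
  f8: (p12, p8, p14) → 92.2415
  f9: (p12, p8, p1) → 106.9572
  f10: (p9, p14, p6) → 76.9944
  f11: (p9, p13, p6) → 61.3214
  f12: (p9, p13, p1) → 44.2139
  f13: (p9, p12, p1) → 95.6460
  f14: (p11, p12, p14) → 78.7971
  f15: (p11, p9, p14) → 17.8748
  f16: (p11, p9, p12) → 3.1158
Σ area = 910.415

Euler characteristic 10−24+16 = 2 ✓


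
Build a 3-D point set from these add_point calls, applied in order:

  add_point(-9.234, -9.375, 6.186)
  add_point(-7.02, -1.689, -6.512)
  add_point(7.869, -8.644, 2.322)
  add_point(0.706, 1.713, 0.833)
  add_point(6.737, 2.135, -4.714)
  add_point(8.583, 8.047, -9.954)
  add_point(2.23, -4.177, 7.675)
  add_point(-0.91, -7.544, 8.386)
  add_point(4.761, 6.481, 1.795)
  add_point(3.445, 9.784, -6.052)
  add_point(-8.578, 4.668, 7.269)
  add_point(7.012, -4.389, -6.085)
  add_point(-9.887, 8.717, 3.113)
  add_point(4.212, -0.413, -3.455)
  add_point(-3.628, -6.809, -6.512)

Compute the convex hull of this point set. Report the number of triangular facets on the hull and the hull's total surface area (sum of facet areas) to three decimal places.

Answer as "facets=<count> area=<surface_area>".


12 of the 15 inputs are extreme points: [0, 1, 2, 5, 6, 7, 8, 9, 10, 11, 12, 14].

Area of each hull facet:
  f1: (p1, p0, p12) → 105.7618
  f2: (p2, p7, p0) → 37.3588
  f3: (p2, p8, p5) → 95.7845
  f4: (p9, p8, p12) → 63.5570
  f5: (p9, p8, p5) → 27.3169
  f6: (p9, p1, p12) → 102.0760
  f7: (p9, p1, p5) → 49.3653
  f8: (p10, p8, p12) → 42.7554
  f9: (p10, p0, p12) → 33.0969
  f10: (p10, p7, p0) → 59.7454
  f11: (p14, p1, p0) → 43.2470
  f12: (p14, p2, p0) → 99.7604
  f13: (p14, p1, p5) → 57.4369
  f14: (p6, p2, p7) → 20.6343
  f15: (p6, p2, p8) → 55.7345
  f16: (p6, p10, p7) → 32.4865
  f17: (p6, p10, p8) → 79.6425
  f18: (p11, p2, p5) → 45.6428
  f19: (p11, p14, p5) → 67.9748
  f20: (p11, p14, p2) → 51.6453
Σ area = 1171.023

Euler: V−E+F = 12−30+20 = 2.

facets=20 area=1171.023


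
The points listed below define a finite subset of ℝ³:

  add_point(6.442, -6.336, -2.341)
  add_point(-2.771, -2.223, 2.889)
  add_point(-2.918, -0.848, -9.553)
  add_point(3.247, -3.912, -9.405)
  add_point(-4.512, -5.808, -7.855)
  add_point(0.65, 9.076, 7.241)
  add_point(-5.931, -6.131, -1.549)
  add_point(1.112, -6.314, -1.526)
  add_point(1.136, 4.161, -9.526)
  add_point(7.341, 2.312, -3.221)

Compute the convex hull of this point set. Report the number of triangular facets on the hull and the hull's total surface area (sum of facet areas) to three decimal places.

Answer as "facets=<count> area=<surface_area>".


Hull vertices (10/10): indices [0, 1, 2, 3, 4, 5, 6, 7, 8, 9].

Per-facet area ½‖(b−a)×(c−a)‖:
  f1: (p2, p5, p6) → 93.0915
  f2: (p0, p5, p9) → 57.8783
  f3: (p0, p3, p9) → 33.3482
  f4: (p8, p5, p9) → 63.6203
  f5: (p8, p2, p5) → 55.1214
  f6: (p8, p3, p9) → 34.8545
  f7: (p8, p3, p2) → 21.6560
  f8: (p4, p2, p6) → 16.1652
  f9: (p4, p3, p2) → 18.6556
  f10: (p4, p0, p3) → 32.7209
  f11: (p1, p5, p6) → 19.9938
  f12: (p1, p0, p5) → 68.9622
  f13: (p7, p1, p6) → 20.9941
  f14: (p7, p1, p0) → 14.9754
  f15: (p7, p4, p6) → 22.2664
  f16: (p7, p4, p0) → 19.2037
Σ area = 593.507

Euler characteristic 10−24+16 = 2 ✓

facets=16 area=593.507


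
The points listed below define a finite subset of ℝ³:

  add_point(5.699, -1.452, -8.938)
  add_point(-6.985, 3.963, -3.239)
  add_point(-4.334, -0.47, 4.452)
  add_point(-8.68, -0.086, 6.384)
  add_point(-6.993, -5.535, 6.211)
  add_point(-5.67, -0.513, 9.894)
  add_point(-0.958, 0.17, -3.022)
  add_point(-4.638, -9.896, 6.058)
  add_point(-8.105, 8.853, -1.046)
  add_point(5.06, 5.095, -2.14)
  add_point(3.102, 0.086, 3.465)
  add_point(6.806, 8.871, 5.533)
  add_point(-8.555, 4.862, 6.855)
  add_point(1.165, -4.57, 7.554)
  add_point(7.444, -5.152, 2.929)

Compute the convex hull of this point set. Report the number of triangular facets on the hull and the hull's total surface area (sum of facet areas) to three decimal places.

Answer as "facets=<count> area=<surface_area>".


facets=20 area=902.922

12 of the 15 inputs are extreme points: [0, 1, 3, 4, 5, 7, 8, 9, 11, 12, 13, 14].

Per-facet area ½‖(b−a)×(c−a)‖:
  f1: (p0, p11, p14) → 88.9209
  f2: (p1, p8, p3) → 28.9099
  f3: (p1, p8, p0) → 31.0108
  f4: (p9, p0, p11) → 16.4046
  f5: (p9, p8, p11) → 59.9385
  f6: (p9, p8, p0) → 61.7324
  f7: (p7, p0, p14) → 82.0966
  f8: (p7, p1, p0) → 123.0438
  f9: (p13, p11, p14) → 54.4960
  f10: (p13, p5, p11) → 60.7068
  f11: (p13, p7, p14) → 28.4301
  f12: (p13, p7, p5) → 32.4077
  f13: (p12, p8, p11) → 68.5991
  f14: (p12, p5, p11) → 53.4704
  f15: (p12, p8, p3) → 20.5139
  f16: (p12, p5, p3) → 11.5436
  f17: (p4, p5, p3) → 12.8066
  f18: (p4, p7, p5) → 12.4729
  f19: (p4, p1, p3) → 28.8778
  f20: (p4, p7, p1) → 26.5395
Σ area = 902.922

Check V−E+F: 12 − 30 + 20 = 2.


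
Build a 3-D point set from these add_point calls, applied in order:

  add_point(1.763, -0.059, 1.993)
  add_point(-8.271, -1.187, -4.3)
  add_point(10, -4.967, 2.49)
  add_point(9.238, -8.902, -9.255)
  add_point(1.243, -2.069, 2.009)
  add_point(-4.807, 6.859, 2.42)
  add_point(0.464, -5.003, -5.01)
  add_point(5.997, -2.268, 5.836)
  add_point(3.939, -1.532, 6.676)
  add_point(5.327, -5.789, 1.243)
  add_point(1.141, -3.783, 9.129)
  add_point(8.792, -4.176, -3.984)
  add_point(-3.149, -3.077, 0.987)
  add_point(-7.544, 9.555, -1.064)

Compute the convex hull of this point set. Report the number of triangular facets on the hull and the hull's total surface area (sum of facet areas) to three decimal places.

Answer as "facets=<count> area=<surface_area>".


facets=18 area=689.707

11 of the 14 inputs are extreme points: [1, 2, 3, 5, 6, 7, 8, 10, 11, 12, 13].

Facet areas (half cross-product norm):
  f1: (p3, p13, p1) → 102.4038
  f2: (p10, p13, p1) → 92.6538
  f3: (p10, p3, p2) → 57.7338
  f4: (p11, p13, p2) → 71.1955
  f5: (p11, p3, p2) → 18.1864
  f6: (p11, p3, p13) → 62.6007
  f7: (p7, p10, p2) → 11.9554
  f8: (p12, p10, p1) → 11.3784
  f9: (p12, p10, p3) → 77.8081
  f10: (p5, p10, p13) → 11.5925
  f11: (p5, p13, p2) → 33.0932
  f12: (p5, p7, p2) → 32.0844
  f13: (p6, p3, p1) → 16.8261
  f14: (p6, p12, p1) → 27.1758
  f15: (p6, p12, p3) → 20.1803
  f16: (p8, p7, p10) → 4.0535
  f17: (p8, p5, p10) → 27.8269
  f18: (p8, p5, p7) → 10.9586
Σ area = 689.707

Euler: V−E+F = 11−27+18 = 2.


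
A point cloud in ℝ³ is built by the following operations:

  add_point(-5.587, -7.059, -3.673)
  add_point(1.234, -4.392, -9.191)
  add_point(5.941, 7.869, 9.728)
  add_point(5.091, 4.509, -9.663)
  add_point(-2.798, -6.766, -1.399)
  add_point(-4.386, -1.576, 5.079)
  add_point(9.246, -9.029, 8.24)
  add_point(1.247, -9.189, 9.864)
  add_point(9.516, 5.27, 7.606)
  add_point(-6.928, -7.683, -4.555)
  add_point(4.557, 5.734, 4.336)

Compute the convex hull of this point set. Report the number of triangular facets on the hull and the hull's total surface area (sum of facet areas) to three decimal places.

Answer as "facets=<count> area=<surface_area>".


facets=12 area=933.408

Extreme-point indices: [1, 2, 3, 5, 6, 7, 8, 9] — 8 of 11 on the boundary.

Triangle areas on the boundary:
  f1: (p5, p7, p9) → 61.6074
  f2: (p5, p3, p9) → 100.5971
  f3: (p6, p7, p9) → 64.6527
  f4: (p6, p3, p8) → 127.7164
  f5: (p2, p5, p7) → 78.1203
  f6: (p2, p6, p8) → 30.4616
  f7: (p2, p6, p7) → 69.3222
  f8: (p2, p3, p8) → 42.2294
  f9: (p2, p5, p3) → 129.7210
  f10: (p1, p3, p9) → 36.6354
  f11: (p1, p6, p9) → 96.9536
  f12: (p1, p6, p3) → 95.3908
Σ area = 933.408

Euler characteristic 8−18+12 = 2 ✓


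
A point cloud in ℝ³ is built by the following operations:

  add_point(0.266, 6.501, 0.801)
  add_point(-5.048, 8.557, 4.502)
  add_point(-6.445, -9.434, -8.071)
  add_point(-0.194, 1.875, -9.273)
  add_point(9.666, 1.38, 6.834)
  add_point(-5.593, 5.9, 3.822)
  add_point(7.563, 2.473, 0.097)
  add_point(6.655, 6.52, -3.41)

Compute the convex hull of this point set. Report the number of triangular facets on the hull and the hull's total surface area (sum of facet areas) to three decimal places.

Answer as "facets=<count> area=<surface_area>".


7 of the 8 inputs are extreme points: [1, 2, 3, 4, 5, 6, 7].

Per-facet area ½‖(b−a)×(c−a)‖:
  f1: (p3, p1, p2) → 103.2258
  f2: (p5, p4, p2) → 156.9723
  f3: (p5, p1, p2) → 11.4044
  f4: (p5, p1, p4) → 22.6304
  f5: (p6, p4, p2) → 62.3179
  f6: (p6, p3, p2) → 75.9028
  f7: (p7, p6, p3) → 27.2526
  f8: (p7, p3, p1) → 71.3491
  f9: (p7, p6, p4) → 12.3201
  f10: (p7, p1, p4) → 82.6995
Σ area = 626.075

Euler characteristic 7−15+10 = 2 ✓

facets=10 area=626.075


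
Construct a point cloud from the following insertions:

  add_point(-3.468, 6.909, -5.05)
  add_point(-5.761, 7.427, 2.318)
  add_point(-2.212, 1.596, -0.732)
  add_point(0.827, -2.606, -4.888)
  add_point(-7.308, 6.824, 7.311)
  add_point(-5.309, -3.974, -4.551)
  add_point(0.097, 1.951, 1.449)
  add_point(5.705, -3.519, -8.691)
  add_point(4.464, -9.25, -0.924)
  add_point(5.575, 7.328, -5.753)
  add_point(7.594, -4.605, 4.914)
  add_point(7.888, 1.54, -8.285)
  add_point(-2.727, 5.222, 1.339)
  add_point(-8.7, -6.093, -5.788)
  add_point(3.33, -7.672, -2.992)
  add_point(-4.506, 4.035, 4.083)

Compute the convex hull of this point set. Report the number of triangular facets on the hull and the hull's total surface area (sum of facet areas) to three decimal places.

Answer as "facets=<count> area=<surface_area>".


Hull vertices (9/16): indices [0, 1, 4, 7, 8, 9, 10, 11, 13].

Triangle areas on the boundary:
  f1: (p8, p4, p13) → 131.0780
  f2: (p10, p8, p4) → 75.9010
  f3: (p7, p8, p13) → 67.1457
  f4: (p7, p0, p13) → 90.0750
  f5: (p7, p0, p11) → 35.7843
  f6: (p7, p10, p11) → 38.0049
  f7: (p7, p10, p8) → 38.6624
  f8: (p9, p0, p11) → 28.8129
  f9: (p9, p10, p11) → 48.9799
  f10: (p9, p10, p4) → 135.4927
  f11: (p1, p9, p4) → 22.4928
  f12: (p1, p9, p0) → 32.6763
  f13: (p1, p4, p13) → 39.8368
  f14: (p1, p0, p13) → 54.2713
Σ area = 839.214

Euler: V−E+F = 9−21+14 = 2.

facets=14 area=839.214


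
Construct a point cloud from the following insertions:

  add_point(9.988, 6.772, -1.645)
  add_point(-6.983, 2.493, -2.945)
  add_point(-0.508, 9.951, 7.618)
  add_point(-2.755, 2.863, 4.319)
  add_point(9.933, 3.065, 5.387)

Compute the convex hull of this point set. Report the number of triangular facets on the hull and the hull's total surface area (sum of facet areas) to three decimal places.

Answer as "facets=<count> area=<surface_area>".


facets=6 area=342.179

5 of the 5 inputs are extreme points: [0, 1, 2, 3, 4].

Facet areas (half cross-product norm):
  f1: (p2, p0, p1) → 100.2786
  f2: (p3, p2, p1) → 29.0745
  f3: (p4, p0, p1) → 69.6528
  f4: (p4, p3, p1) → 43.8704
  f5: (p4, p2, p0) → 50.2848
  f6: (p4, p3, p2) → 49.0179
Σ area = 342.179

Euler characteristic 5−9+6 = 2 ✓


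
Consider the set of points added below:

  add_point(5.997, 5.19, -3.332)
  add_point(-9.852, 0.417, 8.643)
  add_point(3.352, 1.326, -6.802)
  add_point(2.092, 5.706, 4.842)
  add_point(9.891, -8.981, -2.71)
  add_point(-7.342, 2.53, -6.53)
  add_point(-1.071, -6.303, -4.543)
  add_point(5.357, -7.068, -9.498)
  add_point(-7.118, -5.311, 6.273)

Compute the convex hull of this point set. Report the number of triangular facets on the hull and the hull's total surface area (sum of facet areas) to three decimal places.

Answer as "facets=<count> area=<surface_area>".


Extreme-point indices: [0, 1, 2, 3, 4, 5, 6, 7, 8] — 9 of 9 on the boundary.

Triangle areas on the boundary:
  f1: (p5, p3, p1) → 93.3202
  f2: (p8, p3, p1) → 45.7336
  f3: (p8, p3, p4) → 125.6937
  f4: (p8, p5, p1) → 50.2940
  f5: (p0, p5, p3) → 62.1880
  f6: (p0, p3, p4) → 66.1617
  f7: (p0, p7, p4) → 56.5897
  f8: (p6, p7, p4) → 34.1405
  f9: (p6, p8, p4) → 66.6799
  f10: (p6, p5, p7) → 40.8516
  f11: (p6, p8, p5) → 67.2865
  f12: (p2, p5, p7) → 45.9110
  f13: (p2, p0, p7) → 19.0099
  f14: (p2, p0, p5) → 29.2468
Σ area = 803.107

Euler characteristic 9−21+14 = 2 ✓

facets=14 area=803.107


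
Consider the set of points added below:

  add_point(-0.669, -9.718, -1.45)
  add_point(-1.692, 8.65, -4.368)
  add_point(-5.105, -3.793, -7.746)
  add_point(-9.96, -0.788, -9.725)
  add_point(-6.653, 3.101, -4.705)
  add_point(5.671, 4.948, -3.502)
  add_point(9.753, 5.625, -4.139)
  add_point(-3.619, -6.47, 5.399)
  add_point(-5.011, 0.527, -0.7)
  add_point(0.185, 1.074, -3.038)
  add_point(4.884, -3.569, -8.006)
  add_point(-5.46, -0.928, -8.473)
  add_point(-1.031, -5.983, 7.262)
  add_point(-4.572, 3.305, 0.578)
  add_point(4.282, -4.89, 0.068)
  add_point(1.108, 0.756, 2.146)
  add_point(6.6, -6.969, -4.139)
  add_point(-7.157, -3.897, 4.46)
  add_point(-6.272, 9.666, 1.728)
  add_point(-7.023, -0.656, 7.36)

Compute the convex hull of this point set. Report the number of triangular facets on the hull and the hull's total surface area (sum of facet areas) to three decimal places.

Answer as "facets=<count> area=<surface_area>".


Hull vertices (13/20): indices [0, 1, 2, 3, 6, 7, 10, 12, 14, 16, 17, 18, 19].

Facet areas (half cross-product norm):
  f1: (p18, p19, p3) → 91.0197
  f2: (p10, p6, p3) → 80.0225
  f3: (p17, p0, p3) → 74.1591
  f4: (p17, p19, p3) → 28.0755
  f5: (p12, p18, p6) → 141.4341
  f6: (p12, p18, p19) → 40.0997
  f7: (p1, p6, p3) → 73.4241
  f8: (p1, p18, p3) → 52.4269
  f9: (p1, p18, p6) → 36.6359
  f10: (p2, p0, p3) → 13.8270
  f11: (p2, p10, p3) → 18.7742
  f12: (p2, p10, p0) → 43.9406
  f13: (p16, p10, p6) → 29.8571
  f14: (p16, p10, p0) → 22.0186
  f15: (p16, p12, p0) → 38.1958
  f16: (p7, p17, p19) → 9.3884
  f17: (p7, p12, p19) → 11.2575
  f18: (p7, p17, p0) → 17.1148
  f19: (p7, p12, p0) → 12.6833
  f20: (p14, p12, p6) → 44.2309
  f21: (p14, p16, p6) → 32.6384
  f22: (p14, p16, p12) → 12.2372
Σ area = 923.461

Euler: V−E+F = 13−33+22 = 2.

facets=22 area=923.461


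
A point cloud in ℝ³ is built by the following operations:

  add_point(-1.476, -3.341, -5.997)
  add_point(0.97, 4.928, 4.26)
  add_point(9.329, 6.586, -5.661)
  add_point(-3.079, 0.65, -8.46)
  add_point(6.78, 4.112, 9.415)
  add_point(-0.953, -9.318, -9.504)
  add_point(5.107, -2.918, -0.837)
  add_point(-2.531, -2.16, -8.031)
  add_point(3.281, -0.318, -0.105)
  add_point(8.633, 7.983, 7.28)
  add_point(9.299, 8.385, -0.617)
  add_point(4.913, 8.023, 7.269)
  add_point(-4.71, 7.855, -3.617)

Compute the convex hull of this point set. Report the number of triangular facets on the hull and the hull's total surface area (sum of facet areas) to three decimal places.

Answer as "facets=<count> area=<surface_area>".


facets=20 area=676.040

Points on the hull: [0, 1, 2, 3, 4, 5, 6, 7, 9, 10, 11, 12] (12 of 13).

Triangle areas on the boundary:
  f1: (p3, p2, p12) → 59.3112
  f2: (p3, p5, p2) → 69.6543
  f3: (p1, p4, p5) → 69.2635
  f4: (p6, p5, p2) → 67.2535
  f5: (p6, p4, p5) → 28.7557
  f6: (p6, p9, p2) → 70.0288
  f7: (p6, p9, p4) → 29.7647
  f8: (p10, p2, p12) → 37.5803
  f9: (p10, p9, p2) → 8.2881
  f10: (p7, p5, p12) → 8.6291
  f11: (p7, p3, p12) → 8.5225
  f12: (p7, p3, p5) → 3.6894
  f13: (p0, p5, p12) → 15.0869
  f14: (p0, p1, p12) → 58.1057
  f15: (p0, p1, p5) → 19.9813
  f16: (p11, p9, p4) → 8.2600
  f17: (p11, p1, p4) → 14.1106
  f18: (p11, p1, p12) → 23.1542
  f19: (p11, p10, p12) → 61.8878
  f20: (p11, p10, p9) → 14.7126
Σ area = 676.040

Euler characteristic 12−30+20 = 2 ✓


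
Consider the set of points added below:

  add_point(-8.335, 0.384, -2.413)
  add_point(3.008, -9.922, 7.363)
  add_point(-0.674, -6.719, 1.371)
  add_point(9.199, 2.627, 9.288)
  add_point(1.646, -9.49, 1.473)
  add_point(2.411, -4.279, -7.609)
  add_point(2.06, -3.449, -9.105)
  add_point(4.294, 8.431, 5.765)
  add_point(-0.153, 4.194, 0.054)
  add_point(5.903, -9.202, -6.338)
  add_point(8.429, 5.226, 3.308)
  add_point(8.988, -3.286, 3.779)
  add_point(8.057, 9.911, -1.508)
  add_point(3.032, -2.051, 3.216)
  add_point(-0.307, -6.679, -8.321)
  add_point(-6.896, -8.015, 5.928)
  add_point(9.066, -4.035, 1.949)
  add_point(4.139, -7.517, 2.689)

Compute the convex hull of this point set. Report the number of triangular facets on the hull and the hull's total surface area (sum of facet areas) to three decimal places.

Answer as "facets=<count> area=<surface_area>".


facets=20 area=993.638

Points on the hull: [0, 1, 3, 4, 6, 7, 9, 11, 12, 14, 15, 16] (12 of 18).

Triangle areas on the boundary:
  f1: (p12, p6, p0) → 104.9044
  f2: (p15, p1, p3) → 69.0915
  f3: (p16, p12, p3) → 62.9325
  f4: (p7, p15, p0) → 101.2924
  f5: (p7, p15, p3) → 80.7304
  f6: (p7, p12, p0) → 70.9922
  f7: (p7, p12, p3) → 33.9483
  f8: (p9, p16, p1) → 51.4437
  f9: (p9, p12, p6) → 59.2367
  f10: (p9, p16, p12) → 71.1405
  f11: (p11, p1, p3) → 37.4967
  f12: (p11, p16, p3) → 3.3862
  f13: (p11, p16, p1) → 9.4679
  f14: (p4, p15, p1) → 28.6974
  f15: (p4, p9, p1) → 17.9106
  f16: (p4, p9, p15) → 25.1049
  f17: (p14, p9, p6) → 14.0411
  f18: (p14, p9, p15) → 54.8700
  f19: (p14, p6, p0) → 24.9209
  f20: (p14, p15, p0) → 72.0302
Σ area = 993.638

Euler: V−E+F = 12−30+20 = 2.


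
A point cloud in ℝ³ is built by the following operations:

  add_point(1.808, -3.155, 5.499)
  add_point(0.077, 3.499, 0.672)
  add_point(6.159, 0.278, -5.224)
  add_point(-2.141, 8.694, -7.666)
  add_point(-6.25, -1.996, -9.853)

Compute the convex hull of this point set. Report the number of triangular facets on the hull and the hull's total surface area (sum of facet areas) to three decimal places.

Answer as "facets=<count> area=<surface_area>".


Hull vertices (5/5): indices [0, 1, 2, 3, 4].

Area of each hull facet:
  f1: (p3, p2, p4) → 65.6735
  f2: (p0, p2, p4) → 80.8746
  f3: (p1, p3, p4) → 56.9961
  f4: (p1, p0, p4) → 55.0885
  f5: (p1, p3, p2) → 44.6420
  f6: (p1, p0, p2) → 38.0254
Σ area = 341.300

Check V−E+F: 5 − 9 + 6 = 2.

facets=6 area=341.300


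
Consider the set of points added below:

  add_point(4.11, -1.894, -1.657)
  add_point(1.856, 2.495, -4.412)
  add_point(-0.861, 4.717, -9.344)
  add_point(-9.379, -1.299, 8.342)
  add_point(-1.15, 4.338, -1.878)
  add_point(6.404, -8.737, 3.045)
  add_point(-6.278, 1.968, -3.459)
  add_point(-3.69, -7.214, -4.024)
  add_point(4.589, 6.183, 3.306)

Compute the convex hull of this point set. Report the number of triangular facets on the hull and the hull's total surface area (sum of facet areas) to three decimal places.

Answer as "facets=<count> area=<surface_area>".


facets=12 area=635.335

Points on the hull: [0, 2, 3, 4, 5, 6, 7, 8] (8 of 9).

Facet areas (half cross-product norm):
  f1: (p8, p5, p3) → 117.5258
  f2: (p7, p5, p3) → 91.5434
  f3: (p7, p2, p5) → 81.8592
  f4: (p4, p8, p3) → 56.7237
  f5: (p4, p2, p8) → 23.5423
  f6: (p0, p8, p5) → 37.8625
  f7: (p0, p2, p5) → 14.5885
  f8: (p0, p2, p8) → 53.2039
  f9: (p6, p7, p3) → 59.8689
  f10: (p6, p7, p2) → 40.2199
  f11: (p6, p4, p3) → 36.9655
  f12: (p6, p4, p2) → 21.4314
Σ area = 635.335

Check V−E+F: 8 − 18 + 12 = 2.


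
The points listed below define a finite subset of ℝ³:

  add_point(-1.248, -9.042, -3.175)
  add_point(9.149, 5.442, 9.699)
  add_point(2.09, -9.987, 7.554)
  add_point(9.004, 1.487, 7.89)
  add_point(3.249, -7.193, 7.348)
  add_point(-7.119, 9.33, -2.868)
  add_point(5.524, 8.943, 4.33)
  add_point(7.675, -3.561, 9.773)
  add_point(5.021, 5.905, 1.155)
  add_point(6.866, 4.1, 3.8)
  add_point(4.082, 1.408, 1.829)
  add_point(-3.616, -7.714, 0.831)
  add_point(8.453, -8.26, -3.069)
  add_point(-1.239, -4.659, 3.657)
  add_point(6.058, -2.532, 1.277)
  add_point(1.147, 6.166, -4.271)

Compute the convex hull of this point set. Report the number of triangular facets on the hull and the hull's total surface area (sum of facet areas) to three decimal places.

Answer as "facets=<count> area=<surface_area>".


facets=18 area=862.694

Hull vertices (11/16): indices [0, 1, 2, 3, 5, 6, 7, 8, 11, 12, 15].

Facet areas (half cross-product norm):
  f1: (p2, p1, p5) → 174.1600
  f2: (p0, p15, p5) → 67.8476
  f3: (p6, p1, p5) → 32.0852
  f4: (p6, p15, p5) → 44.3388
  f5: (p11, p2, p5) → 69.3772
  f6: (p11, p0, p5) → 42.2830
  f7: (p11, p0, p2) → 21.4114
  f8: (p12, p0, p15) → 73.0435
  f9: (p12, p6, p1) → 68.0301
  f10: (p12, p0, p2) → 52.3697
  f11: (p8, p6, p15) → 11.5429
  f12: (p8, p12, p15) → 50.5367
  f13: (p8, p12, p6) → 19.4337
  f14: (p7, p2, p1) → 22.8984
  f15: (p7, p12, p2) → 53.7789
  f16: (p3, p12, p1) → 12.8644
  f17: (p3, p7, p1) → 8.6963
  f18: (p3, p7, p12) → 37.9962
Σ area = 862.694

Euler characteristic 11−27+18 = 2 ✓


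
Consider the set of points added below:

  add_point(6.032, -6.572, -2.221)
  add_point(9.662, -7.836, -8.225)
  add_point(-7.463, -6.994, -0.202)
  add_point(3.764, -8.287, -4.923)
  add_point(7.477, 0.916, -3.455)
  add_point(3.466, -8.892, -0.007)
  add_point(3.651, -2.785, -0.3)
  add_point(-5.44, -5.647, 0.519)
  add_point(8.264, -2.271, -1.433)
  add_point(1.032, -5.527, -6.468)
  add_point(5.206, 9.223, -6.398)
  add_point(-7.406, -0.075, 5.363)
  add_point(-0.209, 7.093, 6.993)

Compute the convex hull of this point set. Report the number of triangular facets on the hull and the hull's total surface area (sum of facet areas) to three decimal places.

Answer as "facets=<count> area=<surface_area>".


Hull vertices (10/13): indices [1, 2, 3, 4, 5, 8, 9, 10, 11, 12].

Triangle areas on the boundary:
  f1: (p9, p10, p2) → 76.6159
  f2: (p9, p10, p1) → 69.7785
  f3: (p4, p10, p1) → 33.8221
  f4: (p3, p5, p2) → 27.5192
  f5: (p3, p5, p1) → 14.1106
  f6: (p3, p9, p2) → 21.7613
  f7: (p3, p9, p1) → 13.2880
  f8: (p11, p5, p2) → 48.9234
  f9: (p11, p5, p12) → 77.0542
  f10: (p11, p10, p2) → 86.9820
  f11: (p11, p12, p10) → 73.3330
  f12: (p8, p5, p12) → 62.8306
  f13: (p8, p12, p10) → 86.4222
  f14: (p8, p4, p10) → 3.8951
  f15: (p8, p5, p1) → 35.4539
  f16: (p8, p4, p1) → 16.9492
Σ area = 748.739

Check V−E+F: 10 − 24 + 16 = 2.

facets=16 area=748.739


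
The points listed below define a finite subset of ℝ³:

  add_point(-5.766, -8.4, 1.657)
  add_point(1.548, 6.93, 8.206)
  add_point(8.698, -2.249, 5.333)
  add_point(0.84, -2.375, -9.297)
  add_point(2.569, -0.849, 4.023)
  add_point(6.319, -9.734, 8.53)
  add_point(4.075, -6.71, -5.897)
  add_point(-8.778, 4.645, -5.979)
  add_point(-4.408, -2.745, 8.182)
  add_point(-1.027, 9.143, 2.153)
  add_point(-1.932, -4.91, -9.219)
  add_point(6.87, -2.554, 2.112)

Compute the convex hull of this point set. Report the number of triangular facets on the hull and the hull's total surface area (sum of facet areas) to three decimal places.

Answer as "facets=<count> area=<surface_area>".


facets=16 area=909.741

Extreme-point indices: [0, 1, 2, 3, 5, 6, 7, 8, 9, 10] — 10 of 12 on the boundary.

Facet areas (half cross-product norm):
  f1: (p1, p5, p2) → 46.1540
  f2: (p9, p3, p7) → 74.3632
  f3: (p9, p3, p2) → 111.6937
  f4: (p9, p1, p2) → 40.1967
  f5: (p6, p0, p5) → 81.2188
  f6: (p6, p5, p2) → 54.6899
  f7: (p6, p3, p2) → 37.7156
  f8: (p8, p1, p5) → 72.7322
  f9: (p8, p0, p5) → 54.8123
  f10: (p8, p0, p7) → 66.6231
  f11: (p8, p9, p7) → 81.7816
  f12: (p8, p9, p1) → 39.3136
  f13: (p10, p6, p3) → 11.9474
  f14: (p10, p6, p0) → 41.6381
  f15: (p10, p3, p7) → 22.7687
  f16: (p10, p0, p7) → 72.0923
Σ area = 909.741

Euler: V−E+F = 10−24+16 = 2.


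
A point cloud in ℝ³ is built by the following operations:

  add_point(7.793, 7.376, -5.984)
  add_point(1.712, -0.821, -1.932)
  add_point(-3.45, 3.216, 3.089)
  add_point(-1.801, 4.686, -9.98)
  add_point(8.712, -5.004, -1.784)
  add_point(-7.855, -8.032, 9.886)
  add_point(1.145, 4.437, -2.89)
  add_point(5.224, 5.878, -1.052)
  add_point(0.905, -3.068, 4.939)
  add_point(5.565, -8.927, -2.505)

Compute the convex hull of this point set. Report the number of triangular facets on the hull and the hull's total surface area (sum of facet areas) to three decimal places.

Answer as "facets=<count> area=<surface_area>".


facets=12 area=677.674

Points on the hull: [0, 2, 3, 4, 5, 7, 8, 9] (8 of 10).

Facet areas (half cross-product norm):
  f1: (p9, p4, p5) → 44.0045
  f2: (p9, p3, p5) → 156.8986
  f3: (p9, p0, p4) → 25.5671
  f4: (p9, p3, p0) → 86.5508
  f5: (p7, p0, p4) → 32.9208
  f6: (p8, p4, p5) → 36.6049
  f7: (p8, p7, p4) → 53.7988
  f8: (p2, p3, p5) → 72.5713
  f9: (p2, p8, p5) → 44.1093
  f10: (p2, p8, p7) → 38.6519
  f11: (p2, p3, p0) → 69.2710
  f12: (p2, p7, p0) → 16.7254
Σ area = 677.674

Euler: V−E+F = 8−18+12 = 2.


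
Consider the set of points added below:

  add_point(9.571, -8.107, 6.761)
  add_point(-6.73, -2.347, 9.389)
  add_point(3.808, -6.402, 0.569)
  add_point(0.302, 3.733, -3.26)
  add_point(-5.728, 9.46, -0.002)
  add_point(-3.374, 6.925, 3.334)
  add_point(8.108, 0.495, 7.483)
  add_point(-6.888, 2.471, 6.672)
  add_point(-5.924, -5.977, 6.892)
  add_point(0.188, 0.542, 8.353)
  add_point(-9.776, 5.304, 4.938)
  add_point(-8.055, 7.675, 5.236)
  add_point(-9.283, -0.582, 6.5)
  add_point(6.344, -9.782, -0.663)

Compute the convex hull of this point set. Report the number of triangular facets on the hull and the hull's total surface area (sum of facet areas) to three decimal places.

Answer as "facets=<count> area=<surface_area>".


facets=20 area=733.293

Points on the hull: [0, 1, 3, 4, 5, 6, 8, 9, 10, 11, 12, 13] (12 of 14).

Triangle areas on the boundary:
  f1: (p8, p13, p0) → 60.5212
  f2: (p6, p13, p0) → 35.3973
  f3: (p3, p6, p4) → 59.0911
  f4: (p3, p6, p13) → 83.7953
  f5: (p11, p4, p10) → 8.1847
  f6: (p1, p8, p0) → 33.4881
  f7: (p1, p6, p0) → 66.6574
  f8: (p1, p11, p10) → 12.5102
  f9: (p5, p6, p4) → 16.8009
  f10: (p5, p11, p4) → 11.8258
  f11: (p5, p11, p6) → 24.4922
  f12: (p9, p11, p6) → 32.4159
  f13: (p9, p1, p6) → 11.7246
  f14: (p9, p1, p11) → 39.5639
  f15: (p12, p1, p10) → 10.1240
  f16: (p12, p1, p8) → 9.4754
  f17: (p12, p4, p10) → 17.7224
  f18: (p12, p3, p4) → 55.2348
  f19: (p12, p8, p13) → 37.2439
  f20: (p12, p3, p13) → 107.0242
Σ area = 733.293

Euler characteristic 12−30+20 = 2 ✓


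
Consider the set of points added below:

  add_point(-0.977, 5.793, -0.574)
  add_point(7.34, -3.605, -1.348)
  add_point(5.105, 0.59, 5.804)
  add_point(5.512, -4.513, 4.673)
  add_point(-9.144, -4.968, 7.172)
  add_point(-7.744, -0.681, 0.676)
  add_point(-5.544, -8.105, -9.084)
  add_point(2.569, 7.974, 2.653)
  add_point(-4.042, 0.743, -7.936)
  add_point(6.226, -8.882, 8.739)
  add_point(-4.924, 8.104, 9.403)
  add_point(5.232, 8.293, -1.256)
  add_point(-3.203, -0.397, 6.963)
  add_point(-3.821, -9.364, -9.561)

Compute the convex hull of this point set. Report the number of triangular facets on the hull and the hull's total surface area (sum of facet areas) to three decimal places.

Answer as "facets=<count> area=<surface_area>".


12 of the 14 inputs are extreme points: [0, 1, 2, 4, 5, 6, 7, 8, 9, 10, 11, 13].

Facet areas (half cross-product norm):
  f1: (p9, p10, p4) → 110.5634
  f2: (p9, p13, p4) → 139.5777
  f3: (p9, p13, p1) → 83.4577
  f4: (p2, p9, p10) → 54.2377
  f5: (p6, p13, p4) → 16.2164
  f6: (p6, p8, p13) → 8.7836
  f7: (p11, p13, p1) → 87.7321
  f8: (p11, p8, p13) → 55.7388
  f9: (p11, p9, p1) → 62.3748
  f10: (p11, p2, p9) → 23.0476
  f11: (p5, p6, p4) → 46.1128
  f12: (p5, p6, p8) → 42.6930
  f13: (p5, p10, p4) → 49.6462
  f14: (p5, p8, p10) → 54.2543
  f15: (p0, p8, p10) → 36.7424
  f16: (p0, p11, p10) → 34.6442
  f17: (p0, p11, p8) → 28.8257
  f18: (p7, p2, p10) → 42.4526
  f19: (p7, p11, p10) → 5.9707
  f20: (p7, p11, p2) → 19.5595
Σ area = 1002.631

Euler characteristic 12−30+20 = 2 ✓

facets=20 area=1002.631
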